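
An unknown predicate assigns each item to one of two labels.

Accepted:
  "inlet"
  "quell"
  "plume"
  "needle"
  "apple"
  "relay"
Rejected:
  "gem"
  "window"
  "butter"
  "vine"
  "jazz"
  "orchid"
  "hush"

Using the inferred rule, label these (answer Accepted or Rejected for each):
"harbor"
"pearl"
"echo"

Rejected, Accepted, Rejected

Every 'Accepted' example satisfies: contains 'l'. None of the 'Rejected' examples do.
"harbor": no 'l', does not satisfy this → Rejected.
"pearl": has 'l', checks out → Accepted.
"echo": no 'l', does not satisfy this → Rejected.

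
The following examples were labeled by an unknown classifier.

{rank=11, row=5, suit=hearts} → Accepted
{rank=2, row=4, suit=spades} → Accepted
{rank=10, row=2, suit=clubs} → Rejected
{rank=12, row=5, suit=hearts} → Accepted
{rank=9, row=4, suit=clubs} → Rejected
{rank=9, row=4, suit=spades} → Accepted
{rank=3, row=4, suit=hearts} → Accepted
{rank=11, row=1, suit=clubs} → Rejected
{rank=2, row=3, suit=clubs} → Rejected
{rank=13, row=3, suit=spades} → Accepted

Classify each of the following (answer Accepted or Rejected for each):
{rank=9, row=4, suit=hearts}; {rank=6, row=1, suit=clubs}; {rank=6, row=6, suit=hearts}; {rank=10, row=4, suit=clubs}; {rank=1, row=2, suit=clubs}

Accepted, Rejected, Accepted, Rejected, Rejected

The common property of the 'Accepted' items is: suit is not clubs. No 'Rejected' item has it.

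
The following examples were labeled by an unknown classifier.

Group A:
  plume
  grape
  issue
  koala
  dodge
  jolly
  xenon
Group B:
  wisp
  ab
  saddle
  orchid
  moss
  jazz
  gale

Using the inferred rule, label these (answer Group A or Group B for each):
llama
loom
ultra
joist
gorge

The pattern is that an item is 'Group A' exactly when: odd length.

Group A, Group B, Group A, Group A, Group A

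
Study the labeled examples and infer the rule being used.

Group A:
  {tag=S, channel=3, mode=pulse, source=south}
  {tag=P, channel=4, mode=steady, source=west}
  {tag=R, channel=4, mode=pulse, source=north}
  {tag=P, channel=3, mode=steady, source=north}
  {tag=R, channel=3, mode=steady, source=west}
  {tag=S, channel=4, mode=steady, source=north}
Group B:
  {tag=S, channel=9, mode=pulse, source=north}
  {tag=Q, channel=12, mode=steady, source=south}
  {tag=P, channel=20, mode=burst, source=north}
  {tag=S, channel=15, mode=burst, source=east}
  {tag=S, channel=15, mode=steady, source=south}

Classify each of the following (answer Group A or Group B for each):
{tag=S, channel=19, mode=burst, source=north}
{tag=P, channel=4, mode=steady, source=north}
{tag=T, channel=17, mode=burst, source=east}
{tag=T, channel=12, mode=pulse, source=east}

Group B, Group A, Group B, Group B

One predicate separates the groups cleanly: channel ≤ 4.
{tag=S, channel=19, mode=burst, source=north}: Group B (channel = 19). {tag=P, channel=4, mode=steady, source=north}: Group A (channel = 4). {tag=T, channel=17, mode=burst, source=east}: Group B (channel = 17). {tag=T, channel=12, mode=pulse, source=east}: Group B (channel = 12).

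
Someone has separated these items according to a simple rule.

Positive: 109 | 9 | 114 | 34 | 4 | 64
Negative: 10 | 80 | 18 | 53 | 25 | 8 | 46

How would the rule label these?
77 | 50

Negative, Negative

Looking at the examples, the only property every 'Positive' case has and every 'Negative' case lacks is: ≡ 4 (mod 5).
77 — 77 mod 5 = 2, hence Negative.
50 — 50 mod 5 = 0, hence Negative.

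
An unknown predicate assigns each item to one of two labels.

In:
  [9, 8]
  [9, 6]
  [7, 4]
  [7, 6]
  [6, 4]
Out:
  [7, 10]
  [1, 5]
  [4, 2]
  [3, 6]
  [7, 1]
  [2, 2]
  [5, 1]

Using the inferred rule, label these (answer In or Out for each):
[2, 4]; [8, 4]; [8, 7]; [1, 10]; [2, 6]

Out, In, In, Out, Out

Every 'In' example satisfies: first > second AND sum ≥ 9. None of the 'Out' examples do.
[2, 4]: 2 < 4, 2+4 = 6 — fails this test, so Out.
[8, 4]: 8 > 4, 8+4 = 12 — passes, so In.
[8, 7]: 8 > 7, 8+7 = 15 — passes, so In.
[1, 10]: 1 < 10, 1+10 = 11 — fails this test, so Out.
[2, 6]: 2 < 6, 2+6 = 8 — fails this test, so Out.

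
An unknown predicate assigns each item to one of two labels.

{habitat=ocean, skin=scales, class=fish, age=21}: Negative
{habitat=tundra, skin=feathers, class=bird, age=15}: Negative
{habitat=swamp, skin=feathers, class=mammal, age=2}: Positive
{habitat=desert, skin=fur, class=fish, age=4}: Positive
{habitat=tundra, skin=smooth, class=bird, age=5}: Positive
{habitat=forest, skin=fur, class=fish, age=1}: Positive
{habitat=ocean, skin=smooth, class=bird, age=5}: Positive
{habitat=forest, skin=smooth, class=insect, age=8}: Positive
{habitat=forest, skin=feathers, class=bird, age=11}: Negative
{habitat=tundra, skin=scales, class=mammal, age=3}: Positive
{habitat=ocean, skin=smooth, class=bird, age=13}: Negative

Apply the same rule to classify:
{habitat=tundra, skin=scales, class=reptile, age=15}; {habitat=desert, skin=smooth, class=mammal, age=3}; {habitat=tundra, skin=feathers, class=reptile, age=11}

Negative, Positive, Negative

The distinguishing property — age ≤ 8 — holds for all the 'Positive' cases and none of the 'Negative' cases.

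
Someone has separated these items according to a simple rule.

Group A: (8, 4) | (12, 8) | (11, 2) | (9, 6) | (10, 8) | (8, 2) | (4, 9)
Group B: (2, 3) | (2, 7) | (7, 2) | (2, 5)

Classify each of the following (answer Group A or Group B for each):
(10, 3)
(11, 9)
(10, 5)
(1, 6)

Group A, Group A, Group A, Group B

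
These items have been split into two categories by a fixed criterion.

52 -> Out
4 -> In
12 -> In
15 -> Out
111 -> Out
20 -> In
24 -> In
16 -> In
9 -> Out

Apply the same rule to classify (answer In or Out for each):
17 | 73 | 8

Out, Out, In

All 'In' examples share one property — even AND at most 24 — and every 'Out' example lacks it.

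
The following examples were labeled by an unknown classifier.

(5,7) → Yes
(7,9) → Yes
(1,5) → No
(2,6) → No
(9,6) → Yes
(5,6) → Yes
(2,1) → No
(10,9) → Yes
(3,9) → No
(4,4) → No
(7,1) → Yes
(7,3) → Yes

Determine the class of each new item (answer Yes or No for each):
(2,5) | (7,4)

Every 'Yes' example satisfies: first ≥ 5. None of the 'No' examples do.
(2,5) — first 2, hence No.
(7,4) — first 7, hence Yes.

No, Yes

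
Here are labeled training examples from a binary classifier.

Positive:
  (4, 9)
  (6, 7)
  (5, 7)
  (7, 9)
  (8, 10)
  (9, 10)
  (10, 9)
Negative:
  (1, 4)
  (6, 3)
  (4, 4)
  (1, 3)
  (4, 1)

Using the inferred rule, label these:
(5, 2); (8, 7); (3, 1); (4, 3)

Negative, Positive, Negative, Negative

The rule appears to be: sum ≥ 12.
(5, 2): Negative (5+2 = 7). (8, 7): Positive (8+7 = 15). (3, 1): Negative (3+1 = 4). (4, 3): Negative (4+3 = 7).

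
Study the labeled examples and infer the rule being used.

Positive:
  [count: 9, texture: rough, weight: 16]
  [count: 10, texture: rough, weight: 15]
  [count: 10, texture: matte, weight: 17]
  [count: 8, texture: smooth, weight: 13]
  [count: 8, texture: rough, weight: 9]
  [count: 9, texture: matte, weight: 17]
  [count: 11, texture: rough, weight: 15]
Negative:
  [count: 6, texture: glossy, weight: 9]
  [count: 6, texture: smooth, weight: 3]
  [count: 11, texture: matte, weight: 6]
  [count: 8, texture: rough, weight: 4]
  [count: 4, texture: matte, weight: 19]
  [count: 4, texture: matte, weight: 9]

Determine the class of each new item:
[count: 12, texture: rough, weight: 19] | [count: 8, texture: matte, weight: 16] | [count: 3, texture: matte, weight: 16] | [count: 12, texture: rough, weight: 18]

The distinguishing property — count ≥ 8 AND weight ≥ 9 — holds for all the 'Positive' cases and none of the 'Negative' cases.
[count: 12, texture: rough, weight: 19] — count = 12, weight = 19, hence Positive.
[count: 8, texture: matte, weight: 16] — count = 8, weight = 16, hence Positive.
[count: 3, texture: matte, weight: 16] — count = 3, weight = 16, hence Negative.
[count: 12, texture: rough, weight: 18] — count = 12, weight = 18, hence Positive.

Positive, Positive, Negative, Positive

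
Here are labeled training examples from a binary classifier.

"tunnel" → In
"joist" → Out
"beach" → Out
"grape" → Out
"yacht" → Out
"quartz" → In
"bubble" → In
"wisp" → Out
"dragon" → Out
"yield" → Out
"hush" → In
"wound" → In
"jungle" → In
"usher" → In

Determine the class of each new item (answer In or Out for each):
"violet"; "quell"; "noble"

Out, In, Out

All 'In' examples share one property — contains 'u' — and every 'Out' example lacks it.
"violet": Out (no 'u').
"quell": In (has 'u').
"noble": Out (no 'u').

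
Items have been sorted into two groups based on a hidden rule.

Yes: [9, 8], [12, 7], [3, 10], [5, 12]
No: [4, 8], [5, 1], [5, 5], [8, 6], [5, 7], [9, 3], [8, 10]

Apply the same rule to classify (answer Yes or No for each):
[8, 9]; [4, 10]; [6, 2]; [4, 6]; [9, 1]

The rule appears to be: sum is odd.
[8, 9]: 8+9 = 17, checks out → Yes.
[4, 10]: 4+10 = 14, lacks this property → No.
[6, 2]: 6+2 = 8, lacks this property → No.
[4, 6]: 4+6 = 10, lacks this property → No.
[9, 1]: 9+1 = 10, lacks this property → No.

Yes, No, No, No, No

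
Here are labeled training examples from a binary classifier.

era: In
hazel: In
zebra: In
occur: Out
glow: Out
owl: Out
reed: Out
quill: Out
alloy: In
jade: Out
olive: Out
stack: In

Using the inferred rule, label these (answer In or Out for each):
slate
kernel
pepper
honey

The distinguishing property — odd length AND contains 'a' — holds for all the 'In' cases and none of the 'Out' cases.

In, Out, Out, Out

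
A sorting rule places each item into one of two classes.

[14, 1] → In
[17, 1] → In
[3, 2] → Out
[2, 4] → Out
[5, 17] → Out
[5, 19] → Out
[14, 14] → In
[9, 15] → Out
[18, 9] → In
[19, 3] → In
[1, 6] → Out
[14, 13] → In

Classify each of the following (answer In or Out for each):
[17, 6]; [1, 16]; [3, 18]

'In' ⟺ first ≥ 13.
[17, 6]: first 17 — fits, so In.
[1, 16]: first 1 — does not satisfy this, so Out.
[3, 18]: first 3 — does not satisfy this, so Out.

In, Out, Out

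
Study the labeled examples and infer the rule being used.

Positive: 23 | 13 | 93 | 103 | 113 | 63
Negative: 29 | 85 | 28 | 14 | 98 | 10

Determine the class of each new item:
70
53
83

One predicate separates the groups cleanly: ends in digit 3.

Negative, Positive, Positive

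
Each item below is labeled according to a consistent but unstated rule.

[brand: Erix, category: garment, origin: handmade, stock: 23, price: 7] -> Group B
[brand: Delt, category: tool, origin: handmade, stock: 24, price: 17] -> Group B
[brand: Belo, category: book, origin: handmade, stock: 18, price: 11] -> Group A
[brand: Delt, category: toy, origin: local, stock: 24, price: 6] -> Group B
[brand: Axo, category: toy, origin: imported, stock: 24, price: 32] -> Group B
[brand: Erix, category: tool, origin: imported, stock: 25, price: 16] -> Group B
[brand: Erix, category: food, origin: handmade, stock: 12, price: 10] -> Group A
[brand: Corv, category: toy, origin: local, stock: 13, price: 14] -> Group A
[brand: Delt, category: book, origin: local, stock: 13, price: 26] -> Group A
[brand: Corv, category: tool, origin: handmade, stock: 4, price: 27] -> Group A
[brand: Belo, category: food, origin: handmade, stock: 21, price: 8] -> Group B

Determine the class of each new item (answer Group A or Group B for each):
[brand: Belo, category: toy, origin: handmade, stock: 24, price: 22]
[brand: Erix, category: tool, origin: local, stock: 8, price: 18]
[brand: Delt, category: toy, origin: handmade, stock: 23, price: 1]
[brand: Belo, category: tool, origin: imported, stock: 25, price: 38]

Group B, Group A, Group B, Group B

The common property of the 'Group A' items is: stock ≤ 18. No 'Group B' item has it.
[brand: Belo, category: toy, origin: handmade, stock: 24, price: 22]: stock = 24, fails the rule → Group B.
[brand: Erix, category: tool, origin: local, stock: 8, price: 18]: stock = 8, checks out → Group A.
[brand: Delt, category: toy, origin: handmade, stock: 23, price: 1]: stock = 23, fails the rule → Group B.
[brand: Belo, category: tool, origin: imported, stock: 25, price: 38]: stock = 25, fails the rule → Group B.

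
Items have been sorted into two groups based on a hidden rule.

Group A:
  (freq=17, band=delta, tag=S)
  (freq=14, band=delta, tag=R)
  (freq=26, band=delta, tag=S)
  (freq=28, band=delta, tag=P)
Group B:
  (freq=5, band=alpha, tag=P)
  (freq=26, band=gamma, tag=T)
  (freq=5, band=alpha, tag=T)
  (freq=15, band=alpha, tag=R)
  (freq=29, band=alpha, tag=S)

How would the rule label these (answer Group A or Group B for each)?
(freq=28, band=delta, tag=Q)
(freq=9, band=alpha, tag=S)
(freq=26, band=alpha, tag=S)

Group A, Group B, Group B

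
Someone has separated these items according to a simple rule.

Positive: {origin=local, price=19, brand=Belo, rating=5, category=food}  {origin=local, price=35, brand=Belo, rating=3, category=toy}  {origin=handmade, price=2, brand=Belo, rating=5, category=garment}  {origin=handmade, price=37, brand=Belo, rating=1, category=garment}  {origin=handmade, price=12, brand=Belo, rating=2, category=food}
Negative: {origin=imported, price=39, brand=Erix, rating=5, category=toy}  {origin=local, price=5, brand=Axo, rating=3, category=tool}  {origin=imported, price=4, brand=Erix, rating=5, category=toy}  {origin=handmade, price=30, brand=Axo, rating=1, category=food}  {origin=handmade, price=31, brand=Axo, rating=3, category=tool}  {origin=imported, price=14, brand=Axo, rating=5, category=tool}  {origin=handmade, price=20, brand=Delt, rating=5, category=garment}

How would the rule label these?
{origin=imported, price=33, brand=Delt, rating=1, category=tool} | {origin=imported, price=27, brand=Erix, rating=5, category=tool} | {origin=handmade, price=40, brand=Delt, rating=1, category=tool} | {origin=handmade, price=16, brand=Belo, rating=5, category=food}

Negative, Negative, Negative, Positive

A rule that fits every label: brand is Belo — true of each 'Positive' example, false of each 'Negative' one.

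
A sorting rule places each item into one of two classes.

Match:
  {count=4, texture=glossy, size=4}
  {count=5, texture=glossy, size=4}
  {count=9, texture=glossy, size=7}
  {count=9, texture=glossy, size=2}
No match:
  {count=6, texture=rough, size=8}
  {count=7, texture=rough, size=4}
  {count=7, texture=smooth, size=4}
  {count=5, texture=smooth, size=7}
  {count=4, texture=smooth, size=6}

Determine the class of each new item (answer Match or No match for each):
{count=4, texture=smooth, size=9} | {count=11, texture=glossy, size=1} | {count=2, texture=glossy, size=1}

No match, Match, Match

One predicate separates the groups cleanly: texture is glossy.
No match: {count=4, texture=smooth, size=9}, since texture is smooth.
Match: {count=11, texture=glossy, size=1}, since texture is glossy.
Match: {count=2, texture=glossy, size=1}, since texture is glossy.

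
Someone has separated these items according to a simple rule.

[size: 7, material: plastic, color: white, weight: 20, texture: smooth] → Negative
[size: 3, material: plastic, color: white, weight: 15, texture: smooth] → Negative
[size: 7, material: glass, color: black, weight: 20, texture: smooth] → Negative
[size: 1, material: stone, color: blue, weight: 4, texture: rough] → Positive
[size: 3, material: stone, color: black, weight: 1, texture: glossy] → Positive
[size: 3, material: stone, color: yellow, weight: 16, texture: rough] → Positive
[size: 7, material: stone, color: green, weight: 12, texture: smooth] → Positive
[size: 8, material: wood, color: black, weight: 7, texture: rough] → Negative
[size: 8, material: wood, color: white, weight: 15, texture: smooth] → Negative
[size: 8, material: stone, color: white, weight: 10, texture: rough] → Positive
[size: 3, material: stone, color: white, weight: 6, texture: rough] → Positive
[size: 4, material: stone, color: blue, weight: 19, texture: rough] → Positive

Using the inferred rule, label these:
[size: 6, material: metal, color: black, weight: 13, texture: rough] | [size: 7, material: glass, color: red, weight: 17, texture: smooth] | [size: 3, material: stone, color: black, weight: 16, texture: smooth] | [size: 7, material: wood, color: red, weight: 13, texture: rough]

Negative, Negative, Positive, Negative

Rule: material is stone. This holds for each 'Positive' example and fails for each 'Negative' one.
Negative: [size: 6, material: metal, color: black, weight: 13, texture: rough], since material is metal.
Negative: [size: 7, material: glass, color: red, weight: 17, texture: smooth], since material is glass.
Positive: [size: 3, material: stone, color: black, weight: 16, texture: smooth], since material is stone.
Negative: [size: 7, material: wood, color: red, weight: 13, texture: rough], since material is wood.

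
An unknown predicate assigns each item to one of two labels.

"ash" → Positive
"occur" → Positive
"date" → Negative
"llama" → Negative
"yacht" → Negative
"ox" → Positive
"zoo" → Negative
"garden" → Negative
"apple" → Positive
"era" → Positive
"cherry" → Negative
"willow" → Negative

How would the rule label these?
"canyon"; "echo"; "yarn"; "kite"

Negative, Positive, Negative, Negative

'Positive' ⟺ starts with a vowel.
Negative: "canyon", since starts with 'c'.
Positive: "echo", since starts with 'e'.
Negative: "yarn", since starts with 'y'.
Negative: "kite", since starts with 'k'.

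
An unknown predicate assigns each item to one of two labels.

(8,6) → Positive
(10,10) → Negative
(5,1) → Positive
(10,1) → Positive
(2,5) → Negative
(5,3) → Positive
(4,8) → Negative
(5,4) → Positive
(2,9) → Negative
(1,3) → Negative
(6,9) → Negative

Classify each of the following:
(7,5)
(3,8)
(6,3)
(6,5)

Positive, Negative, Positive, Positive

A rule that fits every label: first > second — true of each 'Positive' example, false of each 'Negative' one.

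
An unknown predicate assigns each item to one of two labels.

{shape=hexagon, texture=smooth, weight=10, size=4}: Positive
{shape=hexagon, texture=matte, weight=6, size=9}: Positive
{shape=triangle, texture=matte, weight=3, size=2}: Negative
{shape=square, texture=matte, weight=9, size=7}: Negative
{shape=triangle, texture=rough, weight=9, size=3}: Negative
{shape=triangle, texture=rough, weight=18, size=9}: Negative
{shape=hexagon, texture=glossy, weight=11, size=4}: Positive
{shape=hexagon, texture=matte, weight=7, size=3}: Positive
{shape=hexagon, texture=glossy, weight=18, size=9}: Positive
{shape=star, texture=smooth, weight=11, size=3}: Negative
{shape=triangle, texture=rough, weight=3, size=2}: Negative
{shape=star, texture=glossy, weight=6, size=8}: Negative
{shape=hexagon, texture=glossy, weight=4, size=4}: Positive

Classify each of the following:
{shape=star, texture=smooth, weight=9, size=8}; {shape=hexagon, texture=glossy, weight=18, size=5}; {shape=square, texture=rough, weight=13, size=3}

Rule: shape is hexagon. This holds for each 'Positive' example and fails for each 'Negative' one.
{shape=star, texture=smooth, weight=9, size=8}: shape is star, lacks this property → Negative. {shape=hexagon, texture=glossy, weight=18, size=5}: shape is hexagon, meets the rule → Positive. {shape=square, texture=rough, weight=13, size=3}: shape is square, lacks this property → Negative.

Negative, Positive, Negative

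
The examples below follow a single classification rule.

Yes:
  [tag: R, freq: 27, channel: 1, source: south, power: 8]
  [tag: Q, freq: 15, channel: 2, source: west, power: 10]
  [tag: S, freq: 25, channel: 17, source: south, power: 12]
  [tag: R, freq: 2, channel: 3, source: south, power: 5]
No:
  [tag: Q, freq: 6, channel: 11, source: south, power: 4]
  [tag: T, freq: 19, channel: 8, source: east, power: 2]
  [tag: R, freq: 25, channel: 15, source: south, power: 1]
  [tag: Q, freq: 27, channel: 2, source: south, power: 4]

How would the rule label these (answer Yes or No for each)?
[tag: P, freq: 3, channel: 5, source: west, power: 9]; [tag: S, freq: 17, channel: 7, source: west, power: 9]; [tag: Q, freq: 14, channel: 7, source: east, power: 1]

All 'Yes' examples share one property — power ≥ 5 — and every 'No' example lacks it.
[tag: P, freq: 3, channel: 5, source: west, power: 9]: power = 9, qualifies → Yes. [tag: S, freq: 17, channel: 7, source: west, power: 9]: power = 9, qualifies → Yes. [tag: Q, freq: 14, channel: 7, source: east, power: 1]: power = 1, doesn't qualify → No.

Yes, Yes, No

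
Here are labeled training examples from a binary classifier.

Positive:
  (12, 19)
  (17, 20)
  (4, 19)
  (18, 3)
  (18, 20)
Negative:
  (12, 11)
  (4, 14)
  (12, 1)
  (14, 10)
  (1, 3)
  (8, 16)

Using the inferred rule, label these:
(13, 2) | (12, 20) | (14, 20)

Negative, Positive, Positive

The common property of the 'Positive' items is: max ≥ 17. No 'Negative' item has it.
(13, 2): max 13, lacks this property → Negative.
(12, 20): max 20, fits → Positive.
(14, 20): max 20, fits → Positive.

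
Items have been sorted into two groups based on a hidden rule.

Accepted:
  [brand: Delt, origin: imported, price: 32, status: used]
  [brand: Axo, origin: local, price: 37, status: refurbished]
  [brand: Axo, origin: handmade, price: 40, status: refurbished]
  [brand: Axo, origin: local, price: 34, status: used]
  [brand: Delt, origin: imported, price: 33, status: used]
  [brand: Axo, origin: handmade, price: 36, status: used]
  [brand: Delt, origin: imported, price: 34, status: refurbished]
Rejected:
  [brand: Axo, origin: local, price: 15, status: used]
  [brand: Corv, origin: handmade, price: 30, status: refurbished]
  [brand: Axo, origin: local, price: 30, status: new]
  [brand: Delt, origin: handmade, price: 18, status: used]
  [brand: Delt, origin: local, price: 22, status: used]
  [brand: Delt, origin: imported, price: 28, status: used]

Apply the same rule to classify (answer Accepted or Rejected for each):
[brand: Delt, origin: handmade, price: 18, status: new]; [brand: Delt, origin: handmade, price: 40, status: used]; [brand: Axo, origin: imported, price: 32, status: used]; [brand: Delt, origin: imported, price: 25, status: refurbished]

Rejected, Accepted, Accepted, Rejected

The simplest hypothesis consistent with all the labels is: price ≥ 32.
[brand: Delt, origin: handmade, price: 18, status: new]: price = 18, fails the rule → Rejected. [brand: Delt, origin: handmade, price: 40, status: used]: price = 40, meets the rule → Accepted. [brand: Axo, origin: imported, price: 32, status: used]: price = 32, meets the rule → Accepted. [brand: Delt, origin: imported, price: 25, status: refurbished]: price = 25, fails the rule → Rejected.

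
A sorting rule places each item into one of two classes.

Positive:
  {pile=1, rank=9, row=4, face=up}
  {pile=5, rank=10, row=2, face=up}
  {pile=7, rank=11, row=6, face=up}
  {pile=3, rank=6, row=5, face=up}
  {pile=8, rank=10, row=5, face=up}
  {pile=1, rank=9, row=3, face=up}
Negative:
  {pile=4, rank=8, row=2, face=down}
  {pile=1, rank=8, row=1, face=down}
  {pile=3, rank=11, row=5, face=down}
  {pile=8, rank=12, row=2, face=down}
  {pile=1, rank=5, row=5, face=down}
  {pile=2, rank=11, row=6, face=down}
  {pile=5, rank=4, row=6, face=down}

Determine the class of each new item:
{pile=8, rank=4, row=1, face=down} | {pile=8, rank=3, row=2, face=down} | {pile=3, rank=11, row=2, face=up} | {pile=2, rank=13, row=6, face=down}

Negative, Negative, Positive, Negative

One predicate separates the groups cleanly: face is up.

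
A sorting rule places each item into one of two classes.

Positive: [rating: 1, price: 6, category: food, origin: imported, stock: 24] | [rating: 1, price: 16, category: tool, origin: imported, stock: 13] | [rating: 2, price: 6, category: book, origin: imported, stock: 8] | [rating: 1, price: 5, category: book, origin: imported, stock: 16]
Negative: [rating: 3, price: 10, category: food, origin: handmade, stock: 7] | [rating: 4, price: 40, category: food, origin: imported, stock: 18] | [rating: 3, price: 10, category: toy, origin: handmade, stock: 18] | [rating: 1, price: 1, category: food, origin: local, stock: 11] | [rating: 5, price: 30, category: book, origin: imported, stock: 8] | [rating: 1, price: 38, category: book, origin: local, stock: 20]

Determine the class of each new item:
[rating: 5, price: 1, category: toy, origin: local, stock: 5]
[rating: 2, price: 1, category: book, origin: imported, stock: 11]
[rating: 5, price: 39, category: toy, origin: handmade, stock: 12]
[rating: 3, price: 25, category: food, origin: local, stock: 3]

Negative, Positive, Negative, Negative

'Positive' ⟺ origin is imported AND price ≤ 16.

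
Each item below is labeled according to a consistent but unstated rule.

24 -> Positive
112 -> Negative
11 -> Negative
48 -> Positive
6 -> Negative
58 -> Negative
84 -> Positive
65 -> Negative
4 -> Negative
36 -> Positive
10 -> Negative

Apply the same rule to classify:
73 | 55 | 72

Negative, Negative, Positive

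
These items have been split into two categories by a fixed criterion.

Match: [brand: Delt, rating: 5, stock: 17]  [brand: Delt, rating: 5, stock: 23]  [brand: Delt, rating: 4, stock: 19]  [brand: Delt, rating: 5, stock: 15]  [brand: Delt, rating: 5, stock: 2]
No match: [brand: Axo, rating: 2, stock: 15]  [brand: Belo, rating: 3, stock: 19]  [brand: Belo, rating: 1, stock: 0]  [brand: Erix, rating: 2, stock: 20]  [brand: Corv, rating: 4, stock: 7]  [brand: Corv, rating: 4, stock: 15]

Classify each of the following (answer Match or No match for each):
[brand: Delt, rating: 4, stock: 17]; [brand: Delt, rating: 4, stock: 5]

Checking candidate rules against both groups, what survives is: brand is Delt.
[brand: Delt, rating: 4, stock: 17]: brand is Delt, checks out → Match.
[brand: Delt, rating: 4, stock: 5]: brand is Delt, checks out → Match.

Match, Match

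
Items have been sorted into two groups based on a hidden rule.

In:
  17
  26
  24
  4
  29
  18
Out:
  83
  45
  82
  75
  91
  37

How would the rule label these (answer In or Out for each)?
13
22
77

In, In, Out

The common property of the 'In' items is: at most 29. No 'Out' item has it.
13: 13 ≤ 29 — checks out, so In.
22: 22 ≤ 29 — checks out, so In.
77: 77 > 29 — fails the rule, so Out.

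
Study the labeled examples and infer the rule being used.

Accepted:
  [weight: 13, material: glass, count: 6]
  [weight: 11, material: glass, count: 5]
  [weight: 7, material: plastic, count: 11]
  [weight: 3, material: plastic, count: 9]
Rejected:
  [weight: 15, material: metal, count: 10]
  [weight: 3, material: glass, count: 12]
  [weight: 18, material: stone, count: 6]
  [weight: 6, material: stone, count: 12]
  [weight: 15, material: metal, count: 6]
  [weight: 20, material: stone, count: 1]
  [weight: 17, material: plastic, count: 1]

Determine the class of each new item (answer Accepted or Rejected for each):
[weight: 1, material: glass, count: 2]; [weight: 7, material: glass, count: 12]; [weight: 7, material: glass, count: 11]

Accepted, Rejected, Accepted

A rule that fits every label: weight ≤ 13 AND count ≤ 11 — true of each 'Accepted' example, false of each 'Rejected' one.
Accepted: [weight: 1, material: glass, count: 2], since weight = 1, count = 2.
Rejected: [weight: 7, material: glass, count: 12], since weight = 7, count = 12.
Accepted: [weight: 7, material: glass, count: 11], since weight = 7, count = 11.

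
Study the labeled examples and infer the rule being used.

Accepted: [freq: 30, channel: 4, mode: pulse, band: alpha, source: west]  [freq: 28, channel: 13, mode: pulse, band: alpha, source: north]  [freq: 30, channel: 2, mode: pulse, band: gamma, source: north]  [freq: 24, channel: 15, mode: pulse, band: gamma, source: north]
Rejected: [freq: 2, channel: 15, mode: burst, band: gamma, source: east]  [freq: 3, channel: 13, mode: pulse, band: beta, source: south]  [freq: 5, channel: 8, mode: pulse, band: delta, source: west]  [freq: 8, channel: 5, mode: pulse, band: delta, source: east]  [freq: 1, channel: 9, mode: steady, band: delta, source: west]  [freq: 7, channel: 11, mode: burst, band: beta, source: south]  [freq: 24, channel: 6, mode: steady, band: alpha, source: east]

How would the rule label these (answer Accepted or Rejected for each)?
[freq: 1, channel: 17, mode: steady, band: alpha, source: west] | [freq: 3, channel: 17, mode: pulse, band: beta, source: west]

Rejected, Rejected

The pattern is that an item is 'Accepted' exactly when: mode is pulse AND freq ≥ 24.
[freq: 1, channel: 17, mode: steady, band: alpha, source: west] — mode is steady, freq = 1, hence Rejected. [freq: 3, channel: 17, mode: pulse, band: beta, source: west] — mode is pulse, freq = 3, hence Rejected.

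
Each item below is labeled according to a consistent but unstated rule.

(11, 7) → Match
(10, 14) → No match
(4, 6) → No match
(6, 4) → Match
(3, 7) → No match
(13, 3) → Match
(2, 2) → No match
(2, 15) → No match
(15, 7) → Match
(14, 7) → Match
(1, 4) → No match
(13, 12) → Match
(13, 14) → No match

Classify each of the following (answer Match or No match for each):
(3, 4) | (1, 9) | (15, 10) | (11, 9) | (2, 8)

A rule that fits every label: first > second — true of each 'Match' example, false of each 'No match' one.

No match, No match, Match, Match, No match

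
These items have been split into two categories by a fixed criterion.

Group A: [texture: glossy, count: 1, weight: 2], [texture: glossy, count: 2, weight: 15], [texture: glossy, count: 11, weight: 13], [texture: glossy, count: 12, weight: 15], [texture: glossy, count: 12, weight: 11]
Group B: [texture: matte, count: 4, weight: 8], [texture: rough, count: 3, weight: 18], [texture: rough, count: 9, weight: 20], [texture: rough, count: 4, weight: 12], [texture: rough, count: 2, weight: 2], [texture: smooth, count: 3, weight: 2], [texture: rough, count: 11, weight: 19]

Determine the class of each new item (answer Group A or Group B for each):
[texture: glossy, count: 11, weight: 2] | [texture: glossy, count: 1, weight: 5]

Comparing the two groups points to one rule — texture is glossy.

Group A, Group A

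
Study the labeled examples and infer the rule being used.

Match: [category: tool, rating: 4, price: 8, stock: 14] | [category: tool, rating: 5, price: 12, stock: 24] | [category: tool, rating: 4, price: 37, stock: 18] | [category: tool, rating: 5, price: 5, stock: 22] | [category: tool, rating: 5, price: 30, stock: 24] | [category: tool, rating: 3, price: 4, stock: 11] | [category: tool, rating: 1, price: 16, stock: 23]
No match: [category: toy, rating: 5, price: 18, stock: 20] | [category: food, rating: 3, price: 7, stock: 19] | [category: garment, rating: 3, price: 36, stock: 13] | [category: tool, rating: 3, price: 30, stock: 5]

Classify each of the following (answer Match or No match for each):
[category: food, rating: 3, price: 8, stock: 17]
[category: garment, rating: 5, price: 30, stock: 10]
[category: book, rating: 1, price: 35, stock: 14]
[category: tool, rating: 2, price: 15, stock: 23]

One predicate separates the groups cleanly: category is tool AND stock ≥ 11.
[category: food, rating: 3, price: 8, stock: 17] — category is food, stock = 17, hence No match. [category: garment, rating: 5, price: 30, stock: 10] — category is garment, stock = 10, hence No match. [category: book, rating: 1, price: 35, stock: 14] — category is book, stock = 14, hence No match. [category: tool, rating: 2, price: 15, stock: 23] — category is tool, stock = 23, hence Match.

No match, No match, No match, Match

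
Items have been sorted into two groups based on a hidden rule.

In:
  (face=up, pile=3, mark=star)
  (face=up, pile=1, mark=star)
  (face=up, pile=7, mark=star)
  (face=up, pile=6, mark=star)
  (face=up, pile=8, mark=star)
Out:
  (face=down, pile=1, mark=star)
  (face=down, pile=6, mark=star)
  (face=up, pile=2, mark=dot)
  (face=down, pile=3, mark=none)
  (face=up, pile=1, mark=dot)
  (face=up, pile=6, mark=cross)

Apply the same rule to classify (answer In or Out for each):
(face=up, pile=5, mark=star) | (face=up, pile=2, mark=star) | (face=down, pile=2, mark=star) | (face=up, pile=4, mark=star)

In, In, Out, In

One predicate separates the groups cleanly: mark is star AND face is up.
(face=up, pile=5, mark=star) → mark is star, face is up → In.
(face=up, pile=2, mark=star) → mark is star, face is up → In.
(face=down, pile=2, mark=star) → mark is star, face is down → Out.
(face=up, pile=4, mark=star) → mark is star, face is up → In.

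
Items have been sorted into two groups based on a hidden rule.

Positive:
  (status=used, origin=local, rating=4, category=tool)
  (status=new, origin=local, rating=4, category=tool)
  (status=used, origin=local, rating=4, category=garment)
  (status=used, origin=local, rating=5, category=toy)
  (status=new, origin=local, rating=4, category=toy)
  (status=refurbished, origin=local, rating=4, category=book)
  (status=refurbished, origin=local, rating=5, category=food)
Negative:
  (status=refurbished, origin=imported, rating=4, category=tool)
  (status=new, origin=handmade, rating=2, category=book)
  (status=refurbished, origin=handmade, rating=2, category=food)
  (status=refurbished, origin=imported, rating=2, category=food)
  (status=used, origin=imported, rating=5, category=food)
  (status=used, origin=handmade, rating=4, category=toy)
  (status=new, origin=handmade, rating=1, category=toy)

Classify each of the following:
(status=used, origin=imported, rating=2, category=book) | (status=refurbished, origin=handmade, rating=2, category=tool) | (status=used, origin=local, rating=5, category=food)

All 'Positive' examples share one property — origin is local — and every 'Negative' example lacks it.
(status=used, origin=imported, rating=2, category=book): origin is imported — doesn't qualify, so Negative. (status=refurbished, origin=handmade, rating=2, category=tool): origin is handmade — doesn't qualify, so Negative. (status=used, origin=local, rating=5, category=food): origin is local — passes, so Positive.

Negative, Negative, Positive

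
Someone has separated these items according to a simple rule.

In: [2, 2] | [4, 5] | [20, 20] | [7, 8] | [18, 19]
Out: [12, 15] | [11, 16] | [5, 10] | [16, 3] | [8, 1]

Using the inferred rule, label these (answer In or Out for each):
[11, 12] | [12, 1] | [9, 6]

In, Out, Out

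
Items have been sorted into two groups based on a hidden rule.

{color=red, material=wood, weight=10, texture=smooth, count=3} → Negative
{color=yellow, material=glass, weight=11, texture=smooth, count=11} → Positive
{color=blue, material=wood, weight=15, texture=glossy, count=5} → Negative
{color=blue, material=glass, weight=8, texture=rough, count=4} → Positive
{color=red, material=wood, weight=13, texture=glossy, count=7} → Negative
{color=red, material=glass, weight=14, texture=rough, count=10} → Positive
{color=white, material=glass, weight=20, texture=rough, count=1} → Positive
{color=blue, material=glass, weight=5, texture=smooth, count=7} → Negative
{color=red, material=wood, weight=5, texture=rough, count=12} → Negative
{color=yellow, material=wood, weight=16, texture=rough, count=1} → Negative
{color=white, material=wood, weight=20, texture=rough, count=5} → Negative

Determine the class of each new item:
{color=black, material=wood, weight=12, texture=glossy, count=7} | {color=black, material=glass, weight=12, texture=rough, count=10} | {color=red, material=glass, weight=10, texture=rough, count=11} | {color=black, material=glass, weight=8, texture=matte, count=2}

The pattern is that an item is 'Positive' exactly when: material is glass AND weight ≥ 8.
{color=black, material=wood, weight=12, texture=glossy, count=7}: material is wood, weight = 12 — fails this test, so Negative. {color=black, material=glass, weight=12, texture=rough, count=10}: material is glass, weight = 12 — qualifies, so Positive. {color=red, material=glass, weight=10, texture=rough, count=11}: material is glass, weight = 10 — qualifies, so Positive. {color=black, material=glass, weight=8, texture=matte, count=2}: material is glass, weight = 8 — qualifies, so Positive.

Negative, Positive, Positive, Positive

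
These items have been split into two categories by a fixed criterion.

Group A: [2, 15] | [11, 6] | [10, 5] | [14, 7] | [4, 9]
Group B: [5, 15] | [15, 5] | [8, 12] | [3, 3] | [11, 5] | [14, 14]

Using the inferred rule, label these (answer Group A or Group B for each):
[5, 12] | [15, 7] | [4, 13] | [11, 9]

Group A, Group B, Group A, Group B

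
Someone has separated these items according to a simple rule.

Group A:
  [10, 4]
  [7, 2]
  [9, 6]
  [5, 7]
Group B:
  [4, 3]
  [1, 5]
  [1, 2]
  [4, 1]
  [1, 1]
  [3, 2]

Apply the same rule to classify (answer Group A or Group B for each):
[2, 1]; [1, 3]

Group B, Group B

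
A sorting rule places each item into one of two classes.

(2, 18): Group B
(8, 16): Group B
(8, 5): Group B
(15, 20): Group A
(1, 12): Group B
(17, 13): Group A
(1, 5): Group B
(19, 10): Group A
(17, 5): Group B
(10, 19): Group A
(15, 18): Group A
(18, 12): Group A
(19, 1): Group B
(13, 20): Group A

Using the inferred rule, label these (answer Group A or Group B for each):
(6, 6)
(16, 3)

The rule appears to be: sum ≥ 29.
(6, 6) → 6+6 = 12 → Group B. (16, 3) → 16+3 = 19 → Group B.

Group B, Group B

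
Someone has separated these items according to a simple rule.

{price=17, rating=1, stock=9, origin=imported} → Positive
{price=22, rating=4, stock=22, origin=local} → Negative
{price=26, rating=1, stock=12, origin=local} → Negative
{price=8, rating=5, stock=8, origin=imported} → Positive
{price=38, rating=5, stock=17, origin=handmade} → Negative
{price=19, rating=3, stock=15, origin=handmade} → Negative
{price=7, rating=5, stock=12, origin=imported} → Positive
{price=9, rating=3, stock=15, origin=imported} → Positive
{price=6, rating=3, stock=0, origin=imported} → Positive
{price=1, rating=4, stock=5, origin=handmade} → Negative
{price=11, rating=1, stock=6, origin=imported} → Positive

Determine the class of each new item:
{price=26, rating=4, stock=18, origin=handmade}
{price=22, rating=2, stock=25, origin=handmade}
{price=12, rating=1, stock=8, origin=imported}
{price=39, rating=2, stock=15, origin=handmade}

'Positive' ⟺ origin is imported.
{price=26, rating=4, stock=18, origin=handmade} — origin is handmade, hence Negative. {price=22, rating=2, stock=25, origin=handmade} — origin is handmade, hence Negative. {price=12, rating=1, stock=8, origin=imported} — origin is imported, hence Positive. {price=39, rating=2, stock=15, origin=handmade} — origin is handmade, hence Negative.

Negative, Negative, Positive, Negative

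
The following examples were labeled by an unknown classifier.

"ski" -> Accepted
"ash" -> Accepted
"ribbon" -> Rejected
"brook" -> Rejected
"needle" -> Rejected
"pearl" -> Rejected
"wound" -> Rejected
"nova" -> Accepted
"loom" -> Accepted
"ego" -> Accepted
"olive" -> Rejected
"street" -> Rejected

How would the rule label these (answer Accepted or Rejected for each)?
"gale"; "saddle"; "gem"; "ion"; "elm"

Accepted, Rejected, Accepted, Accepted, Accepted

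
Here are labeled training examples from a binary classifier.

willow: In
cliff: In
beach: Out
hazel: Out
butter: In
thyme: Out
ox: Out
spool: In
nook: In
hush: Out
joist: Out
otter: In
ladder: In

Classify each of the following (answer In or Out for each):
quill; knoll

In, In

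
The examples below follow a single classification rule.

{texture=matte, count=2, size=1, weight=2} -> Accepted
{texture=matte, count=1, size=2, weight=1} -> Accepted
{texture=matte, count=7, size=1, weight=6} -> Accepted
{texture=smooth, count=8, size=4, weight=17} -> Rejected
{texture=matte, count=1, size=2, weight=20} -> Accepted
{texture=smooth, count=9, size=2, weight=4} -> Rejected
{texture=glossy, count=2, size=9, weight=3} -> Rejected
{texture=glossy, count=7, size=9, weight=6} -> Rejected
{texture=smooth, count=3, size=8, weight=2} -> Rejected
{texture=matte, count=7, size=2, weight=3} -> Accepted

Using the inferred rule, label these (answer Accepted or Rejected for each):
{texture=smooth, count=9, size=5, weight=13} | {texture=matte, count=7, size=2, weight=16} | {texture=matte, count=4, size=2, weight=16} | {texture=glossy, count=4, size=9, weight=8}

A rule that fits every label: texture is matte — true of each 'Accepted' example, false of each 'Rejected' one.
{texture=smooth, count=9, size=5, weight=13} → texture is smooth → Rejected.
{texture=matte, count=7, size=2, weight=16} → texture is matte → Accepted.
{texture=matte, count=4, size=2, weight=16} → texture is matte → Accepted.
{texture=glossy, count=4, size=9, weight=8} → texture is glossy → Rejected.

Rejected, Accepted, Accepted, Rejected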